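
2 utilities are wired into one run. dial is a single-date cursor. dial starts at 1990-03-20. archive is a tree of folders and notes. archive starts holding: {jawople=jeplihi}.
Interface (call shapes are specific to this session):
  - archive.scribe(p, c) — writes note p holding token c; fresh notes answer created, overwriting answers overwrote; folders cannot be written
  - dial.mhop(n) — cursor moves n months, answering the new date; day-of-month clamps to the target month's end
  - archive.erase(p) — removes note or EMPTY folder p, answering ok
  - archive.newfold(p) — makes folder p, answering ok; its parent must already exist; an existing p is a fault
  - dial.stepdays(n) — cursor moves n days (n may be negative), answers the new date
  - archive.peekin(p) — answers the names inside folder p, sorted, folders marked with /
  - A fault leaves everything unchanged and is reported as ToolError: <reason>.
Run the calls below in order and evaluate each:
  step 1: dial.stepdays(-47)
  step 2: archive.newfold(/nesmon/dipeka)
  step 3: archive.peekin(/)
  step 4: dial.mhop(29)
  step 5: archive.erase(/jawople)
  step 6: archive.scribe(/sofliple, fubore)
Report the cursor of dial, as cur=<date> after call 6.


Answer: cur=1992-07-01

Derivation:
>>> dial.stepdays n→-47
:: 1990-02-01
>>> archive.newfold p→/nesmon/dipeka
:: ToolError: no parent
>>> archive.peekin p→/
:: [jawople]
>>> dial.mhop n→29
:: 1992-07-01
>>> archive.erase p→/jawople
:: ok
>>> archive.scribe p→/sofliple c→fubore
:: created


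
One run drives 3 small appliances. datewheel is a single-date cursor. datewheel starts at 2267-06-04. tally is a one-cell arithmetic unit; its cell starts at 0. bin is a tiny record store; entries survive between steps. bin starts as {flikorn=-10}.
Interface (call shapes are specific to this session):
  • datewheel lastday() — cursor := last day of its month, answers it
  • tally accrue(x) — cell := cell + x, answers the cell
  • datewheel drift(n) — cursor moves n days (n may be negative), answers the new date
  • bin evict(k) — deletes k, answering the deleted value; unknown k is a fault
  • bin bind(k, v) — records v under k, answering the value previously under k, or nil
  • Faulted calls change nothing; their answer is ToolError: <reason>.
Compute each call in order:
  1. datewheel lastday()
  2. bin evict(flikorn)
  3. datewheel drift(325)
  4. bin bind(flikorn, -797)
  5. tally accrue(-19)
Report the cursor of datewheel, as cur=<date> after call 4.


Answer: cur=2268-05-20

Derivation:
Do: datewheel lastday[]
See: 2267-06-30
Do: bin evict[k: flikorn]
See: -10
Do: datewheel drift[n: 325]
See: 2268-05-20
Do: bin bind[k: flikorn; v: -797]
See: nil
Do: tally accrue[x: -19]
See: -19


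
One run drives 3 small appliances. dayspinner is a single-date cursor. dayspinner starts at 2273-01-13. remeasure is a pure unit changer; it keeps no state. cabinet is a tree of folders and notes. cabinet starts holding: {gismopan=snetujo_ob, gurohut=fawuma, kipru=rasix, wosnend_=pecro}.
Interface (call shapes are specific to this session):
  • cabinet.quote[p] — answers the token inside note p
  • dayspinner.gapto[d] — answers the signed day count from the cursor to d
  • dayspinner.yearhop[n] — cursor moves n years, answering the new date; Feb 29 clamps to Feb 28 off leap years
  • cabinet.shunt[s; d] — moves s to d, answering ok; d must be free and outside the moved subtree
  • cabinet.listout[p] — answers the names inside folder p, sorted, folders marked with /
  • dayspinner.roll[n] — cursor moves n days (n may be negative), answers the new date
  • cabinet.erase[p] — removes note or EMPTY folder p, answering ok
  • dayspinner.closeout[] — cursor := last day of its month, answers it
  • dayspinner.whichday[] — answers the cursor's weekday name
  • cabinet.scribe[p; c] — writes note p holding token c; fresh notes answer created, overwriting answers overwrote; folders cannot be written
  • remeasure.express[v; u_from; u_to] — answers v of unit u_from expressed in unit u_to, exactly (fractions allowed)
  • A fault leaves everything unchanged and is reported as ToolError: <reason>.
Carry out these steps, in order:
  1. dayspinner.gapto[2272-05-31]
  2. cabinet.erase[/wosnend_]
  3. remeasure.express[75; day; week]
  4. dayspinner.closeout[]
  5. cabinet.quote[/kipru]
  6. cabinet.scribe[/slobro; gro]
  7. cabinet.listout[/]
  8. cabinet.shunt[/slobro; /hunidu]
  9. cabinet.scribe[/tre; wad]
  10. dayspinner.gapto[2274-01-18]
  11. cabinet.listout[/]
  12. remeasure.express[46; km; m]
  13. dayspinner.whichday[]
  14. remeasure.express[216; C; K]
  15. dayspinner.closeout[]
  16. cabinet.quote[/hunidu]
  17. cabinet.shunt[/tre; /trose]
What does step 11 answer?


Answer: [gismopan, gurohut, hunidu, kipru, tre]

Derivation:
-- gapto(d: 2272-05-31) == -227
-- erase(p: /wosnend_) == ok
-- express(v: 75, u_from: day, u_to: week) == 75/7
-- closeout() == 2273-01-31
-- quote(p: /kipru) == rasix
-- scribe(p: /slobro, c: gro) == created
-- listout(p: /) == [gismopan, gurohut, kipru, slobro]
-- shunt(s: /slobro, d: /hunidu) == ok
-- scribe(p: /tre, c: wad) == created
-- gapto(d: 2274-01-18) == 352
-- listout(p: /) == [gismopan, gurohut, hunidu, kipru, tre]
-- express(v: 46, u_from: km, u_to: m) == 46000
-- whichday() == Friday
-- express(v: 216, u_from: C, u_to: K) == 9783/20
-- closeout() == 2273-01-31
-- quote(p: /hunidu) == gro
-- shunt(s: /tre, d: /trose) == ok


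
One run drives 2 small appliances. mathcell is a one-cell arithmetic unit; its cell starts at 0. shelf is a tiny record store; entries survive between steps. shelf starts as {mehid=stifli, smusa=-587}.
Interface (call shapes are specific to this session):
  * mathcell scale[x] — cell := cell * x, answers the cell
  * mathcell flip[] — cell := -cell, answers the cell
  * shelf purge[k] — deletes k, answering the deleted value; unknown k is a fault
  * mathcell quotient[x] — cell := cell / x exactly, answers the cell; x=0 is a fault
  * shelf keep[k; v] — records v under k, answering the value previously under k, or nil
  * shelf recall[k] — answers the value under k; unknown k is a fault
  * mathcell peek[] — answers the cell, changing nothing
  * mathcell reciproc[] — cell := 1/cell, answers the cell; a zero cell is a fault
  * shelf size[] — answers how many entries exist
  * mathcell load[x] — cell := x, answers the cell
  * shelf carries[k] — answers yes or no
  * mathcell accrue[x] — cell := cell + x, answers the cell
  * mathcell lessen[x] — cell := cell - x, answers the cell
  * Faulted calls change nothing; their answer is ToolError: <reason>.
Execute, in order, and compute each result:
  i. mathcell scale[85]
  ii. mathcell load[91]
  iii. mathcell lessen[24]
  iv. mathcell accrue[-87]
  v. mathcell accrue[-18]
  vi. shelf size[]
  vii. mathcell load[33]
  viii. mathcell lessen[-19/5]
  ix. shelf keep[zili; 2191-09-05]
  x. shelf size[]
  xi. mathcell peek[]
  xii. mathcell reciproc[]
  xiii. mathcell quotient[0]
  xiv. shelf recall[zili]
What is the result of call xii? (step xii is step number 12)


Answer: 5/184

Derivation:
>> mathcell scale(85)
<< 0
>> mathcell load(91)
<< 91
>> mathcell lessen(24)
<< 67
>> mathcell accrue(-87)
<< -20
>> mathcell accrue(-18)
<< -38
>> shelf size()
<< 2
>> mathcell load(33)
<< 33
>> mathcell lessen(-19/5)
<< 184/5
>> shelf keep(zili, 2191-09-05)
<< nil
>> shelf size()
<< 3
>> mathcell peek()
<< 184/5
>> mathcell reciproc()
<< 5/184
>> mathcell quotient(0)
<< ToolError: division by zero
>> shelf recall(zili)
<< 2191-09-05


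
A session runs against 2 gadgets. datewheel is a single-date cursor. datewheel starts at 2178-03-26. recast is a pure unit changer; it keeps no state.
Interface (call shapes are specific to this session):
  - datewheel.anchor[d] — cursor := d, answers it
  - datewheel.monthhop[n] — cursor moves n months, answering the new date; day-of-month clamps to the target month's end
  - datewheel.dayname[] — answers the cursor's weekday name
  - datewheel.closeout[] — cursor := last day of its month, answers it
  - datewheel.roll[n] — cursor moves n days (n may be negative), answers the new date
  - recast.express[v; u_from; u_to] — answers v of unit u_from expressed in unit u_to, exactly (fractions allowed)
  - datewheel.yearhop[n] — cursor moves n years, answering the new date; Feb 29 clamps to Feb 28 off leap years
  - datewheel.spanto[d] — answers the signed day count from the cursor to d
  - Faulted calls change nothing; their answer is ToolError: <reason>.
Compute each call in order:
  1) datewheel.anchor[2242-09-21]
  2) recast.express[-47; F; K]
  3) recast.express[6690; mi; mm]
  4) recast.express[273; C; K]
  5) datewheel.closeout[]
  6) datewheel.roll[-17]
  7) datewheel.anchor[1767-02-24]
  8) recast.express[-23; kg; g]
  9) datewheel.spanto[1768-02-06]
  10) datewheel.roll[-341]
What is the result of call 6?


Next I call datewheel.anchor passing d='2242-09-21', and get 2242-09-21.
Invoking recast.express passing v='-47', u_from='F', u_to='K', and get 41267/180.
I run recast.express passing v='6690', u_from='mi', u_to='mm', — result: 10766511360.
I invoke recast.express passing v='273', u_from='C', u_to='K': 10923/20.
Using datewheel.closeout(), giving 2242-09-30.
Using datewheel.roll passing n='-17', which returns 2242-09-13.
I run datewheel.anchor passing d='1767-02-24': 1767-02-24.
Then recast.express passing v='-23', u_from='kg', u_to='g', — result: -23000.
Then datewheel.spanto passing d='1768-02-06': 347.
I use datewheel.roll passing n='-341', → 1766-03-20.

Answer: 2242-09-13


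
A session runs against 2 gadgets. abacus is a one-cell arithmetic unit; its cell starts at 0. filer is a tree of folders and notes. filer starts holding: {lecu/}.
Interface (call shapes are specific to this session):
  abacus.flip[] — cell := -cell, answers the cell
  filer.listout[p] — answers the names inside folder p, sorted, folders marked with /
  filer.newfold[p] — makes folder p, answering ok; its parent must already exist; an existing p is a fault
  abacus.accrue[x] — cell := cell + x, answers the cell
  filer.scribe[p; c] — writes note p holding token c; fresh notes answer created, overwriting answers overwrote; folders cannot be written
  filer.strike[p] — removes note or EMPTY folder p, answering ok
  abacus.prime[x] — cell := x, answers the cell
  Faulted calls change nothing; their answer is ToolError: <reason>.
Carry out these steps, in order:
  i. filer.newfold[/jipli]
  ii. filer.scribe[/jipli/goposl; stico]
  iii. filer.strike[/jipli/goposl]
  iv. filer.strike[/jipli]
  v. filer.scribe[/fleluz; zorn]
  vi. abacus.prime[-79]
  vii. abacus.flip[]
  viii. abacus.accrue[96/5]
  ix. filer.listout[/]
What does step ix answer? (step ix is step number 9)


> filer.newfold /jipli
:: ok
> filer.scribe /jipli/goposl stico
:: created
> filer.strike /jipli/goposl
:: ok
> filer.strike /jipli
:: ok
> filer.scribe /fleluz zorn
:: created
> abacus.prime -79
:: -79
> abacus.flip
:: 79
> abacus.accrue 96/5
:: 491/5
> filer.listout /
:: [fleluz, lecu/]

Answer: [fleluz, lecu/]


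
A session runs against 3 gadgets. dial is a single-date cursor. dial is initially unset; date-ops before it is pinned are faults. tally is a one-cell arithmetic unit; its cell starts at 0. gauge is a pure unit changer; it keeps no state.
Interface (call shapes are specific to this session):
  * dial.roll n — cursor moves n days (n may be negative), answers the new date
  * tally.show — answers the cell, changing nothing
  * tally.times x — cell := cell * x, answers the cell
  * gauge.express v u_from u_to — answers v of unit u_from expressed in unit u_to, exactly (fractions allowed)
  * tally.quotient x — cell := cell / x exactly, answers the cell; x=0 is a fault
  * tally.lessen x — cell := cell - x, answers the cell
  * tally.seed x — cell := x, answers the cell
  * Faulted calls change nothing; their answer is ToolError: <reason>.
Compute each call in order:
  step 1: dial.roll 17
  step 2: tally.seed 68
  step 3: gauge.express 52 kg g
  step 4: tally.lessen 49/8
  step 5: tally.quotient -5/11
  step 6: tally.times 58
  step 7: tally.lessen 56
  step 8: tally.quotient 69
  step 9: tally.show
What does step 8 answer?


Answer: -31805/276

Derivation:
! dial.roll(n→17) => ToolError: no date set
! tally.seed(x→68) => 68
! gauge.express(v→52, u_from→kg, u_to→g) => 52000
! tally.lessen(x→49/8) => 495/8
! tally.quotient(x→-5/11) => -1089/8
! tally.times(x→58) => -31581/4
! tally.lessen(x→56) => -31805/4
! tally.quotient(x→69) => -31805/276
! tally.show() => -31805/276


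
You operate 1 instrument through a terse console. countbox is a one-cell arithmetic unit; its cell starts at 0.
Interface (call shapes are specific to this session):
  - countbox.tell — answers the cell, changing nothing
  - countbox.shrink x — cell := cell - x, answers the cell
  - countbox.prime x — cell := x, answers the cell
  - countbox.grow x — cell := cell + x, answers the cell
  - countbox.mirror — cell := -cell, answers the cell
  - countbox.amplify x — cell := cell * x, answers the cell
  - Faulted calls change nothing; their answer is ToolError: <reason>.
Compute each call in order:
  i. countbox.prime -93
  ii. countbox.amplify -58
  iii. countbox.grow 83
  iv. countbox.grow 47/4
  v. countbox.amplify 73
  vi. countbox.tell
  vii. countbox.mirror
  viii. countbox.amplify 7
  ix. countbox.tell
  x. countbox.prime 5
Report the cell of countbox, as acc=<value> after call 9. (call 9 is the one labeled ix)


Answer: acc=-11219005/4

Derivation:
# 1. countbox.prime(x: -93) ~> -93
# 2. countbox.amplify(x: -58) ~> 5394
# 3. countbox.grow(x: 83) ~> 5477
# 4. countbox.grow(x: 47/4) ~> 21955/4
# 5. countbox.amplify(x: 73) ~> 1602715/4
# 6. countbox.tell() ~> 1602715/4
# 7. countbox.mirror() ~> -1602715/4
# 8. countbox.amplify(x: 7) ~> -11219005/4
# 9. countbox.tell() ~> -11219005/4
# 10. countbox.prime(x: 5) ~> 5


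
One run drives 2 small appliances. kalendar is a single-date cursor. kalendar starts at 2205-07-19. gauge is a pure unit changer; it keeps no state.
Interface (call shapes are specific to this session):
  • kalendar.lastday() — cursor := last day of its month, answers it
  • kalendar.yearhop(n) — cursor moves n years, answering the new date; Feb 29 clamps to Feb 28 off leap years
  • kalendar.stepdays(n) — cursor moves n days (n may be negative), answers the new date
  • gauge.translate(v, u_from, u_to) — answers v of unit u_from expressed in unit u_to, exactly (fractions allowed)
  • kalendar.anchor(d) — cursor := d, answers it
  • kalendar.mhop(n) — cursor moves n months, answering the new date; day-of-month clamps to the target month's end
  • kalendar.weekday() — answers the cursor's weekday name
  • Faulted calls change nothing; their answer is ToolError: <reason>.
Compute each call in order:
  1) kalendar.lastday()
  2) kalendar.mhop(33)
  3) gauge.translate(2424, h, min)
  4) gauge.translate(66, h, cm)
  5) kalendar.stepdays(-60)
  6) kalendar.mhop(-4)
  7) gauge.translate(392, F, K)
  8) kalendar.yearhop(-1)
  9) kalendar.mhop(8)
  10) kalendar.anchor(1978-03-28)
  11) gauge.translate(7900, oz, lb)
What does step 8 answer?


I call kalendar.lastday(), which returns 2205-07-31.
Then kalendar.mhop with n=33, which returns 2208-04-30.
I invoke gauge.translate with v=2424, u_from=h, u_to=min, and observe 145440.
I invoke gauge.translate with v=66, u_from=h, u_to=cm, and see ToolError: incompatible units.
I try kalendar.stepdays with n=-60, — result: 2208-03-01.
Calling kalendar.mhop with n=-4, and observe 2207-11-01.
I try gauge.translate with v=392, u_from=F, u_to=K, and see 9463/20.
I use kalendar.yearhop with n=-1: 2206-11-01.
I run kalendar.mhop with n=8, giving 2207-07-01.
I call kalendar.anchor with d=1978-03-28, — result: 1978-03-28.
I try gauge.translate with v=7900, u_from=oz, u_to=lb, and get 1975/4.

Answer: 2206-11-01


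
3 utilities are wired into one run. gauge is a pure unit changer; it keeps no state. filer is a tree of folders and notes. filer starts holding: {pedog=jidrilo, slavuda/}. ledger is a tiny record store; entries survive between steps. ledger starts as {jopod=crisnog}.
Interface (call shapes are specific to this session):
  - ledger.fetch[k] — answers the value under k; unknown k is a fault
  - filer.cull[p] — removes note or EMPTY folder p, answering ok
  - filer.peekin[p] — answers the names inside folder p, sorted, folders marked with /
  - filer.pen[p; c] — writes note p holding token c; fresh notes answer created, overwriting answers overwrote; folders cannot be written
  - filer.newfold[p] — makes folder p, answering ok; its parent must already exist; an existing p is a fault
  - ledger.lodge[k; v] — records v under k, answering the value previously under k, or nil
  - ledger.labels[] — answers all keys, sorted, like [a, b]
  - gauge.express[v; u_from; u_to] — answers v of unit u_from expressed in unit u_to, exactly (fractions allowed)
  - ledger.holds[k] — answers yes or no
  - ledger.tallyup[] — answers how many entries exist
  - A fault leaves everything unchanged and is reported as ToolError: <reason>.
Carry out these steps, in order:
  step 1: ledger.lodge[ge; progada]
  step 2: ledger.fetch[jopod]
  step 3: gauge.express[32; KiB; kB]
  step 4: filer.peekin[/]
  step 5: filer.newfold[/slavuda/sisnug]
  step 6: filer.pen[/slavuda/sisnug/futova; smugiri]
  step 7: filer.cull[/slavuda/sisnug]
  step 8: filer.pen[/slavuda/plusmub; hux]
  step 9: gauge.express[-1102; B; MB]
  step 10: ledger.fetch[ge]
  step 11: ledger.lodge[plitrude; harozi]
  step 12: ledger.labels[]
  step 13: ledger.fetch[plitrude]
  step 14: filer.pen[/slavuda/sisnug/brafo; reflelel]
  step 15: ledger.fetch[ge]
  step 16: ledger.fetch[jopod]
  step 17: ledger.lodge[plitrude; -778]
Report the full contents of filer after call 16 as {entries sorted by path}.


-> lodge(k: ge, v: progada)
<- nil
-> fetch(k: jopod)
<- crisnog
-> express(v: 32, u_from: KiB, u_to: kB)
<- 4096/125
-> peekin(p: /)
<- [pedog, slavuda/]
-> newfold(p: /slavuda/sisnug)
<- ok
-> pen(p: /slavuda/sisnug/futova, c: smugiri)
<- created
-> cull(p: /slavuda/sisnug)
<- ToolError: not empty
-> pen(p: /slavuda/plusmub, c: hux)
<- created
-> express(v: -1102, u_from: B, u_to: MB)
<- -551/500000
-> fetch(k: ge)
<- progada
-> lodge(k: plitrude, v: harozi)
<- nil
-> labels()
<- [ge, jopod, plitrude]
-> fetch(k: plitrude)
<- harozi
-> pen(p: /slavuda/sisnug/brafo, c: reflelel)
<- created
-> fetch(k: ge)
<- progada
-> fetch(k: jopod)
<- crisnog
-> lodge(k: plitrude, v: -778)
<- harozi

Answer: {pedog=jidrilo, slavuda/, slavuda/plusmub=hux, slavuda/sisnug/, slavuda/sisnug/brafo=reflelel, slavuda/sisnug/futova=smugiri}


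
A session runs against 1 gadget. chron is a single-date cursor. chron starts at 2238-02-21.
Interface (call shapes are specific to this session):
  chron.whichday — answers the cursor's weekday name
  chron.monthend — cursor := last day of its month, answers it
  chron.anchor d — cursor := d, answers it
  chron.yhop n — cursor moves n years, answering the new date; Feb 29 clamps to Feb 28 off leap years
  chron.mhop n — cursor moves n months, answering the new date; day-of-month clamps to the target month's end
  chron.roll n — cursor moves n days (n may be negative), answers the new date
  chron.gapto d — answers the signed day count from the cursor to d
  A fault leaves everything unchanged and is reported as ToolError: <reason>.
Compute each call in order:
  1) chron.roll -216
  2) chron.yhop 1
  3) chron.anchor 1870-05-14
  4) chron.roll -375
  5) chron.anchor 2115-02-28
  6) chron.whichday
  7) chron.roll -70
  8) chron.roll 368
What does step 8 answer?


Answer: 2115-12-23

Derivation:
[in] chron.roll n→-216
:: 2237-07-20
[in] chron.yhop n→1
:: 2238-07-20
[in] chron.anchor d→1870-05-14
:: 1870-05-14
[in] chron.roll n→-375
:: 1869-05-04
[in] chron.anchor d→2115-02-28
:: 2115-02-28
[in] chron.whichday
:: Thursday
[in] chron.roll n→-70
:: 2114-12-20
[in] chron.roll n→368
:: 2115-12-23


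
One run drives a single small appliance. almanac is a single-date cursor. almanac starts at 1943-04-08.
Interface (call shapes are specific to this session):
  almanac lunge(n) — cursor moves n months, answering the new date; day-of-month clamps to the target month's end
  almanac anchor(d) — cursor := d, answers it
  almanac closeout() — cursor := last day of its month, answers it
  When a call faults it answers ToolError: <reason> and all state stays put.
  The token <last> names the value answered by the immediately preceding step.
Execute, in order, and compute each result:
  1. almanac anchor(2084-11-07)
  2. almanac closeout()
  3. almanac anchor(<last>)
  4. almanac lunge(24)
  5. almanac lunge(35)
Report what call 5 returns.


Answer: 2089-10-30

Derivation:
// almanac anchor(d=2084-11-07) -> 2084-11-07
// almanac closeout() -> 2084-11-30
// almanac anchor(d=<last>) -> 2084-11-30
// almanac lunge(n=24) -> 2086-11-30
// almanac lunge(n=35) -> 2089-10-30


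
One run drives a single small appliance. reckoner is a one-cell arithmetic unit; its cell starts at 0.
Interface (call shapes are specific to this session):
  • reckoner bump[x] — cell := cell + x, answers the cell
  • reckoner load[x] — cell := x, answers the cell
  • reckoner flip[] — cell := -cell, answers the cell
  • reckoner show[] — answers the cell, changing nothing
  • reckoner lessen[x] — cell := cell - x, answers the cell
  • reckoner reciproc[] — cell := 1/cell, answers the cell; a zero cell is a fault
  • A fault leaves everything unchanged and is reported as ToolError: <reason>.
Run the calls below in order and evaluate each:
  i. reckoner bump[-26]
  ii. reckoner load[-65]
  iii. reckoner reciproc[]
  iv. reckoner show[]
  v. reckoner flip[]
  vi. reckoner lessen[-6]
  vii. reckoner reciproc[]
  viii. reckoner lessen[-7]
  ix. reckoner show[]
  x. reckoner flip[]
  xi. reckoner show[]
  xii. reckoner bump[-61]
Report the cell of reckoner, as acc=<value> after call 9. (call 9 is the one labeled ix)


CALL reckoner bump[-26]
RET  -26
CALL reckoner load[-65]
RET  -65
CALL reckoner reciproc[]
RET  -1/65
CALL reckoner show[]
RET  -1/65
CALL reckoner flip[]
RET  1/65
CALL reckoner lessen[-6]
RET  391/65
CALL reckoner reciproc[]
RET  65/391
CALL reckoner lessen[-7]
RET  2802/391
CALL reckoner show[]
RET  2802/391
CALL reckoner flip[]
RET  -2802/391
CALL reckoner show[]
RET  -2802/391
CALL reckoner bump[-61]
RET  -26653/391

Answer: acc=2802/391


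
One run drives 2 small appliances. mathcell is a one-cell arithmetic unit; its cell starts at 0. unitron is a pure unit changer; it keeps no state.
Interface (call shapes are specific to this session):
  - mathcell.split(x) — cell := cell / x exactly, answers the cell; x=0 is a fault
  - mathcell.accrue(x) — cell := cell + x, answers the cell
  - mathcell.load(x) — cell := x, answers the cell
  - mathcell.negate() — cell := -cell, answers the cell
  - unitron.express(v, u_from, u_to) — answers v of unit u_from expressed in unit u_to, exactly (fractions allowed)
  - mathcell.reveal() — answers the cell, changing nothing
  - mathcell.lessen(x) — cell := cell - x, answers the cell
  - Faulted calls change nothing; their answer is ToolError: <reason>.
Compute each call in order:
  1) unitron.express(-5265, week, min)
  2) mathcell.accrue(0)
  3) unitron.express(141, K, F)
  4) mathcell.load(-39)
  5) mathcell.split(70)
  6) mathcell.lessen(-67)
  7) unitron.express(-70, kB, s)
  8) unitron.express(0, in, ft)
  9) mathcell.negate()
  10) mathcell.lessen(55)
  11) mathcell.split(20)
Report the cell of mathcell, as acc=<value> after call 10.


==> unitron.express(v='-5265', u_from='week', u_to='min')
<== -53071200
==> mathcell.accrue(x='0')
<== 0
==> unitron.express(v='141', u_from='K', u_to='F')
<== -20587/100
==> mathcell.load(x='-39')
<== -39
==> mathcell.split(x='70')
<== -39/70
==> mathcell.lessen(x='-67')
<== 4651/70
==> unitron.express(v='-70', u_from='kB', u_to='s')
<== ToolError: incompatible units
==> unitron.express(v='0', u_from='in', u_to='ft')
<== 0
==> mathcell.negate()
<== -4651/70
==> mathcell.lessen(x='55')
<== -8501/70
==> mathcell.split(x='20')
<== -8501/1400

Answer: acc=-8501/70


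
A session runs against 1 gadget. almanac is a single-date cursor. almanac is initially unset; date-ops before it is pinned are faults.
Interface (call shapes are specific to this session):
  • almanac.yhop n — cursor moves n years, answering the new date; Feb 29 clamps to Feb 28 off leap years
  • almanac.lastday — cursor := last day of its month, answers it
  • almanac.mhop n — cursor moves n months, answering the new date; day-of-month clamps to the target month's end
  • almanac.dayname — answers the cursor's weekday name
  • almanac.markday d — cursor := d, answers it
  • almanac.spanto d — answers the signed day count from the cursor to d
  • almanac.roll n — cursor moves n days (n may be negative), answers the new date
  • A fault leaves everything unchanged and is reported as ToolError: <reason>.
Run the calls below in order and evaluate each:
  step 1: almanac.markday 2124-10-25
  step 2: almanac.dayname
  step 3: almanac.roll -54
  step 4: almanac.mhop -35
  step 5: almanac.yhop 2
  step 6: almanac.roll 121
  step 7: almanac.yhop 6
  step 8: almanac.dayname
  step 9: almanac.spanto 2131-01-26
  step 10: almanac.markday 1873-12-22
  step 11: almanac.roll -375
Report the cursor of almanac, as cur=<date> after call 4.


~$ markday d: 2124-10-25
:: 2124-10-25
~$ dayname
:: Wednesday
~$ roll n: -54
:: 2124-09-01
~$ mhop n: -35
:: 2121-10-01
~$ yhop n: 2
:: 2123-10-01
~$ roll n: 121
:: 2124-01-30
~$ yhop n: 6
:: 2130-01-30
~$ dayname
:: Monday
~$ spanto d: 2131-01-26
:: 361
~$ markday d: 1873-12-22
:: 1873-12-22
~$ roll n: -375
:: 1872-12-12

Answer: cur=2121-10-01


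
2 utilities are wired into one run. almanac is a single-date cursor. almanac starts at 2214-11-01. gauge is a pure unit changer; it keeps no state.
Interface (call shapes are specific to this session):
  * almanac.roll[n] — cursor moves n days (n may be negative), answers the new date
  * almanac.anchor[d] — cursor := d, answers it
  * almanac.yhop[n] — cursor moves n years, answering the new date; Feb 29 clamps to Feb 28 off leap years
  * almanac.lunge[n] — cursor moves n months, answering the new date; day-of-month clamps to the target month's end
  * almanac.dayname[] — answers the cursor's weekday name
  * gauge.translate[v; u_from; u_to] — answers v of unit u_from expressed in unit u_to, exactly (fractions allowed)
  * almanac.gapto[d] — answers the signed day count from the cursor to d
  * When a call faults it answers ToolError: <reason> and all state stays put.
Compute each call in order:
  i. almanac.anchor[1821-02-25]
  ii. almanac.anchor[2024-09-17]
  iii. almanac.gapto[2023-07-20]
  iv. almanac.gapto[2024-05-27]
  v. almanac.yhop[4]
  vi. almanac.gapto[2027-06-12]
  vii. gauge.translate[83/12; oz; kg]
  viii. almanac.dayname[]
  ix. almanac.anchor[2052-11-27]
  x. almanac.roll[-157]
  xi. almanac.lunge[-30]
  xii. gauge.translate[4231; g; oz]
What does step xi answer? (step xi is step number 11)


Answer: 2049-12-23

Derivation:
// almanac.anchor(d=1821-02-25) -> 1821-02-25
// almanac.anchor(d=2024-09-17) -> 2024-09-17
// almanac.gapto(d=2023-07-20) -> -425
// almanac.gapto(d=2024-05-27) -> -113
// almanac.yhop(n=4) -> 2028-09-17
// almanac.gapto(d=2027-06-12) -> -463
// gauge.translate(v=83/12, u_from=oz, u_to=kg) -> 3764816671/19200000000
// almanac.dayname() -> Sunday
// almanac.anchor(d=2052-11-27) -> 2052-11-27
// almanac.roll(n=-157) -> 2052-06-23
// almanac.lunge(n=-30) -> 2049-12-23
// gauge.translate(v=4231, u_from=g, u_to=oz) -> 6769600000/45359237


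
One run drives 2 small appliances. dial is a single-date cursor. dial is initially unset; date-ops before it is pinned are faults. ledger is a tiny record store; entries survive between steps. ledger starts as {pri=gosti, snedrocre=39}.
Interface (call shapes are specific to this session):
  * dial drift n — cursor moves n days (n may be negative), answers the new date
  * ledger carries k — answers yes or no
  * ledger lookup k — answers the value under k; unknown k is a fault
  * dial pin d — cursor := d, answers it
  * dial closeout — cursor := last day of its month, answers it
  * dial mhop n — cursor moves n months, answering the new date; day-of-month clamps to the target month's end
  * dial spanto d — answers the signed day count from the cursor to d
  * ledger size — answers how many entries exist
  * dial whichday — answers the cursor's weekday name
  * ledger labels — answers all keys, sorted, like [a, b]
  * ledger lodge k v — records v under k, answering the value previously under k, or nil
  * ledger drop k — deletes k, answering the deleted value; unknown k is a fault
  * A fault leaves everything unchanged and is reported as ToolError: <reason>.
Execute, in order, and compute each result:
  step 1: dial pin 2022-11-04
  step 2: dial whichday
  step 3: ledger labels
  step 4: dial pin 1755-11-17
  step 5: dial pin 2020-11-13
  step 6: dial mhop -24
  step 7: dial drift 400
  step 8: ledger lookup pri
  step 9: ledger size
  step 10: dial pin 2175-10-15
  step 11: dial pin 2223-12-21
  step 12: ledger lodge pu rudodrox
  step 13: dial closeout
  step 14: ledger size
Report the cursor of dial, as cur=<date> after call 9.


$ dial pin 2022-11-04
[out] 2022-11-04
$ dial whichday
[out] Friday
$ ledger labels
[out] [pri, snedrocre]
$ dial pin 1755-11-17
[out] 1755-11-17
$ dial pin 2020-11-13
[out] 2020-11-13
$ dial mhop -24
[out] 2018-11-13
$ dial drift 400
[out] 2019-12-18
$ ledger lookup pri
[out] gosti
$ ledger size
[out] 2
$ dial pin 2175-10-15
[out] 2175-10-15
$ dial pin 2223-12-21
[out] 2223-12-21
$ ledger lodge pu rudodrox
[out] nil
$ dial closeout
[out] 2223-12-31
$ ledger size
[out] 3

Answer: cur=2019-12-18


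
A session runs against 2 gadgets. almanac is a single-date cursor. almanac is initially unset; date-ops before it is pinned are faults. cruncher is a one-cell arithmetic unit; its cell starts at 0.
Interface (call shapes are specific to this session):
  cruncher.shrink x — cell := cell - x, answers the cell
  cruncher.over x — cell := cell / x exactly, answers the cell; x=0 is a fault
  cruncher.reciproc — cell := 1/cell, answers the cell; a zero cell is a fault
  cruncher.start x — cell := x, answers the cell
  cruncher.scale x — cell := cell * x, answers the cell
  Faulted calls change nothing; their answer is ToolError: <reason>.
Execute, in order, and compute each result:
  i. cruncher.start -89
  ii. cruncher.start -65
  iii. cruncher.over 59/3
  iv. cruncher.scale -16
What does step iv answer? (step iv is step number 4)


Answer: 3120/59

Derivation:
;; 1. cruncher.start(x='-89') ~> -89
;; 2. cruncher.start(x='-65') ~> -65
;; 3. cruncher.over(x='59/3') ~> -195/59
;; 4. cruncher.scale(x='-16') ~> 3120/59


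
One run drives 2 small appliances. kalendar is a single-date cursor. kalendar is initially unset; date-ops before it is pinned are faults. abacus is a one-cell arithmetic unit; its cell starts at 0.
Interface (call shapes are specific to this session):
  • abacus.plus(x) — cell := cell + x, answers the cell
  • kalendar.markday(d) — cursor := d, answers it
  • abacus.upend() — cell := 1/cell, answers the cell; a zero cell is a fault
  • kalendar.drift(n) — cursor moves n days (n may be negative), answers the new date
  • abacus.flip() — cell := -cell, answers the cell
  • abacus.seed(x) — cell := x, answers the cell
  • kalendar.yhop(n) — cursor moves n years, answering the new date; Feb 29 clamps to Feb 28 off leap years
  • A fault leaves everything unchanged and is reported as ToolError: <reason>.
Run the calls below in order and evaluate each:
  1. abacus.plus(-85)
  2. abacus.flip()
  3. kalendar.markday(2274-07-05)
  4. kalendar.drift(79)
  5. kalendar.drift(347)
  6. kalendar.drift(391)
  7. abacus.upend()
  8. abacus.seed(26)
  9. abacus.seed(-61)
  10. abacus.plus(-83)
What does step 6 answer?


>>> abacus.plus -85
:: -85
>>> abacus.flip
:: 85
>>> kalendar.markday 2274-07-05
:: 2274-07-05
>>> kalendar.drift 79
:: 2274-09-22
>>> kalendar.drift 347
:: 2275-09-04
>>> kalendar.drift 391
:: 2276-09-29
>>> abacus.upend
:: 1/85
>>> abacus.seed 26
:: 26
>>> abacus.seed -61
:: -61
>>> abacus.plus -83
:: -144

Answer: 2276-09-29


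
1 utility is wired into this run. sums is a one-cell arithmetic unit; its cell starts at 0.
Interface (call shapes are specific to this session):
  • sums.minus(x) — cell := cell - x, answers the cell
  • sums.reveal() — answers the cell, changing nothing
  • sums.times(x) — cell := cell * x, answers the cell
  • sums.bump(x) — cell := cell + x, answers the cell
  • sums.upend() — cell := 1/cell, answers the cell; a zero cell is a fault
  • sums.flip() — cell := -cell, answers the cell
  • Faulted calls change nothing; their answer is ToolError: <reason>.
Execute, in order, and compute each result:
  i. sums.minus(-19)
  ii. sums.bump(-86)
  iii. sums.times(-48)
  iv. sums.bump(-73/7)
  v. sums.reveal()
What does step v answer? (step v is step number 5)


Answer: 22439/7

Derivation:
> sums.minus -19
  19
> sums.bump -86
  -67
> sums.times -48
  3216
> sums.bump -73/7
  22439/7
> sums.reveal
  22439/7


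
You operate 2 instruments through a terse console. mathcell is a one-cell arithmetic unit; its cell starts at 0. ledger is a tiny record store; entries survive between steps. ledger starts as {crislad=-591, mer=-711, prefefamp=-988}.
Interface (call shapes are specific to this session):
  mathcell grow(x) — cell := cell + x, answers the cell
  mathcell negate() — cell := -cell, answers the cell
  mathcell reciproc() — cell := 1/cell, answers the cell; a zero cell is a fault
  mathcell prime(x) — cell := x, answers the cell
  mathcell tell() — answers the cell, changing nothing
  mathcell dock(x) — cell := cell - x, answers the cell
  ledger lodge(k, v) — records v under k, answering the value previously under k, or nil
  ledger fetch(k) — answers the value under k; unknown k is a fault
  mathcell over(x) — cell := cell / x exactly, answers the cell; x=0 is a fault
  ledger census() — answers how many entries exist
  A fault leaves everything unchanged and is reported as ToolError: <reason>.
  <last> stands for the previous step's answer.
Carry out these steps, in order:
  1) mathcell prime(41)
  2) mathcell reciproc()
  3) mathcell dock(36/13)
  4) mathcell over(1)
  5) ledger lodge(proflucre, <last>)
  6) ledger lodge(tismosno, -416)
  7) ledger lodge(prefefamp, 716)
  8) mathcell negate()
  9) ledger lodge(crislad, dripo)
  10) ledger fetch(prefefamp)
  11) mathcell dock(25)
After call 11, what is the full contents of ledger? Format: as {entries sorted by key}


Answer: {crislad=dripo, mer=-711, prefefamp=716, proflucre=-1463/533, tismosno=-416}

Derivation:
I use mathcell prime on x=41, which returns 41.
Now I run mathcell reciproc(), → 1/41.
Next I call mathcell dock on x=36/13, and see -1463/533.
Next I call mathcell over on x=1, and see -1463/533.
I try ledger lodge on k=proflucre, v=<last>, and get nil.
Next I call ledger lodge on k=tismosno, v=-416: nil.
Then ledger lodge on k=prefefamp, v=716, and see -988.
I call mathcell negate(), → 1463/533.
I run ledger lodge on k=crislad, v=dripo, — result: -591.
I invoke ledger fetch on k=prefefamp, — result: 716.
I invoke mathcell dock on x=25, which returns -11862/533.


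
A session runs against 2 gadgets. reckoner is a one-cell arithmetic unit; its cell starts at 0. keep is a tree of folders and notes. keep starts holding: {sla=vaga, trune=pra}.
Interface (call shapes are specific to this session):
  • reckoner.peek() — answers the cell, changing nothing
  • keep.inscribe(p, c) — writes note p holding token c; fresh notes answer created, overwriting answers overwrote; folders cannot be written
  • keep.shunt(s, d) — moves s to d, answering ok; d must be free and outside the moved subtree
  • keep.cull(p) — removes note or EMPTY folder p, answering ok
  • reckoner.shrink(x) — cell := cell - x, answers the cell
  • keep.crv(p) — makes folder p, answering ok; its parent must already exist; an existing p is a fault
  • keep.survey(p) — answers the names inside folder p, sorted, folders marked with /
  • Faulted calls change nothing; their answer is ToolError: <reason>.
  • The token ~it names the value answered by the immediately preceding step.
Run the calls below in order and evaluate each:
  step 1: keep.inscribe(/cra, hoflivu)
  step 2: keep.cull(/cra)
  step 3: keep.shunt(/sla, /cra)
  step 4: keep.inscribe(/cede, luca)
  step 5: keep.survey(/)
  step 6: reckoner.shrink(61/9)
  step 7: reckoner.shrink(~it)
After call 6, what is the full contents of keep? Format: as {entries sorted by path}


Answer: {cede=luca, cra=vaga, trune=pra}

Derivation:
~$ keep.inscribe p→/cra c→hoflivu
  created
~$ keep.cull p→/cra
  ok
~$ keep.shunt s→/sla d→/cra
  ok
~$ keep.inscribe p→/cede c→luca
  created
~$ keep.survey p→/
  [cede, cra, trune]
~$ reckoner.shrink x→61/9
  -61/9
~$ reckoner.shrink x→~it
  0


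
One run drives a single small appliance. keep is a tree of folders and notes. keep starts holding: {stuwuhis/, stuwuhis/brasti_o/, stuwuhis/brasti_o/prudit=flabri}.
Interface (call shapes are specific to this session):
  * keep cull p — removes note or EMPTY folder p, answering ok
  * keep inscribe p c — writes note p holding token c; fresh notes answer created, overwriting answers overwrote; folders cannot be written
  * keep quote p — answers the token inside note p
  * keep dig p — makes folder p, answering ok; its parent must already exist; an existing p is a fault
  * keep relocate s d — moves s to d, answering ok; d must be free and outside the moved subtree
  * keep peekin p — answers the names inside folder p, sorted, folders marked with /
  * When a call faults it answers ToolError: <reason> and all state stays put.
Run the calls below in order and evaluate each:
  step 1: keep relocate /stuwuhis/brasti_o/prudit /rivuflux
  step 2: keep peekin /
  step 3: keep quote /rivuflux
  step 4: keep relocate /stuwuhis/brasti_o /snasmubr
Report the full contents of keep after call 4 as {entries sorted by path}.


> keep relocate s=/stuwuhis/brasti_o/prudit d=/rivuflux
  ok
> keep peekin p=/
  [rivuflux, stuwuhis/]
> keep quote p=/rivuflux
  flabri
> keep relocate s=/stuwuhis/brasti_o d=/snasmubr
  ok

Answer: {rivuflux=flabri, snasmubr/, stuwuhis/}


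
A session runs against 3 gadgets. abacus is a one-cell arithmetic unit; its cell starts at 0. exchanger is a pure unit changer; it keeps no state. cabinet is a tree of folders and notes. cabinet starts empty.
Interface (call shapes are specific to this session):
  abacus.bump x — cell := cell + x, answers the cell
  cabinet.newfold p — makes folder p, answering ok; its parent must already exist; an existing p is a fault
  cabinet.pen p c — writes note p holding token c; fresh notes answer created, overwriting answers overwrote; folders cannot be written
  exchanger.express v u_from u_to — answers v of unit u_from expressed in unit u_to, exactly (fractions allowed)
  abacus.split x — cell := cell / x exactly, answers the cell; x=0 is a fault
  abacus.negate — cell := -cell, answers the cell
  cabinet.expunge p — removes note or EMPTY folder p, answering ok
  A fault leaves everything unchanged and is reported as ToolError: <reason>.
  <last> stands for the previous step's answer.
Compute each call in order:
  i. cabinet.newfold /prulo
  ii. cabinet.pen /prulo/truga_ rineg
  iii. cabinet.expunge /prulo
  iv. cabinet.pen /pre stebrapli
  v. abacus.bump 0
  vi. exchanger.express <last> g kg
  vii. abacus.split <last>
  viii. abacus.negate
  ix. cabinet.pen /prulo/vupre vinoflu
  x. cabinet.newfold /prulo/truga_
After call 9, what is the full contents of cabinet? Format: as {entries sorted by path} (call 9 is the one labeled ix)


Answer: {pre=stebrapli, prulo/, prulo/truga_=rineg, prulo/vupre=vinoflu}

Derivation:
% newfold(p→/prulo) -> ok
% pen(p→/prulo/truga_, c→rineg) -> created
% expunge(p→/prulo) -> ToolError: not empty
% pen(p→/pre, c→stebrapli) -> created
% bump(x→0) -> 0
% express(v→<last>, u_from→g, u_to→kg) -> 0
% split(x→<last>) -> ToolError: division by zero
% negate() -> 0
% pen(p→/prulo/vupre, c→vinoflu) -> created
% newfold(p→/prulo/truga_) -> ToolError: exists
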